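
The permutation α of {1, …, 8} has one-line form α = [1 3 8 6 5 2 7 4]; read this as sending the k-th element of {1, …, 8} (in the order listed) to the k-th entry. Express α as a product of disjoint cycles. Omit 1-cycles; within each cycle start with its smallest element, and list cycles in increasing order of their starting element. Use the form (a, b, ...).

(2, 3, 8, 4, 6)

From 2: 2 → 3 → 8 → 4 → 6 → 2, closing the cycle (2, 3, 8, 4, 6).
Repeating from the next unused element and collecting all non-trivial cycles gives (2, 3, 8, 4, 6).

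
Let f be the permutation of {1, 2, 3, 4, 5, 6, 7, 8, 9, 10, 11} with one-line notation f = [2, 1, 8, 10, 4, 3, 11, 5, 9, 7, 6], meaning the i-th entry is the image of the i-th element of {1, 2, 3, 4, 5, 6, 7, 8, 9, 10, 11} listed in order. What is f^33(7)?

11

Tracing 7 → 11 → … returns to 7 after 8 steps, so 7 lies in an 8-cycle (3 8 5 4 10 7 11 6).
Powers repeat with period 8 on this cycle, and 33 mod 8 = 1, so f^33(7) = f^1(7).
Advancing 1 step from 7: 7 → 11.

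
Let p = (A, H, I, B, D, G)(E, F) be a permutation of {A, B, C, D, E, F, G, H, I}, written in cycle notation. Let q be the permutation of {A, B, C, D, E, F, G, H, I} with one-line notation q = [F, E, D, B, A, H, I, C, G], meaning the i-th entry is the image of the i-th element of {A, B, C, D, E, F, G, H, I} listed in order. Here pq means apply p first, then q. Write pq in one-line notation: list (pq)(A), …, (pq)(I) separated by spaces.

C B D I H A F G E

(pq)(x) = q(p(x)). Computing each image: q(p(A)) = q(H) = C, q(p(B)) = q(D) = B, q(p(C)) = q(C) = D, q(p(D)) = q(G) = I, q(p(E)) = q(F) = H, q(p(F)) = q(E) = A, q(p(G)) = q(A) = F, q(p(H)) = q(I) = G, q(p(I)) = q(B) = E.
Hence pq = [C B D I H A F G E].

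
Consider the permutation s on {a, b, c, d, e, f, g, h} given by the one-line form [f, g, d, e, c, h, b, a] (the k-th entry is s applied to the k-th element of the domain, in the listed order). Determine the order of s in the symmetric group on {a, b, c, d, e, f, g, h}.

Writing s as disjoint cycles, the cycle lengths are 3, 3, 2.
The order of s is the least common multiple of its cycle lengths: lcm(3, 3, 2) = 6.

6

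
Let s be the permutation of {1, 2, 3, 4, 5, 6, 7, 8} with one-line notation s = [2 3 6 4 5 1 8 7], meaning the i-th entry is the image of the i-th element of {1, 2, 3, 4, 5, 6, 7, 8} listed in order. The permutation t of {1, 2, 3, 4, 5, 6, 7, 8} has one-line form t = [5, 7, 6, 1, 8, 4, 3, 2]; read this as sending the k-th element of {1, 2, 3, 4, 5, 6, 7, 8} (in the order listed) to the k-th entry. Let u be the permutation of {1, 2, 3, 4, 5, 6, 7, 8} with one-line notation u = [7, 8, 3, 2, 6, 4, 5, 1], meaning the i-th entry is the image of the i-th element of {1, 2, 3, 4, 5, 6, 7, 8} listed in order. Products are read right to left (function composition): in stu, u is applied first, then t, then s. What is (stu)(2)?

3

Chase 2: u(2) = 8; t(8) = 2; s(2) = 3. Hence (stu)(2) = 3.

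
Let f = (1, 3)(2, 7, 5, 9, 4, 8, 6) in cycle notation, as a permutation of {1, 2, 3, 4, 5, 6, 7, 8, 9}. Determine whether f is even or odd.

The cycle lengths are 7, 2.
A cycle of length ℓ contributes ℓ−1 transpositions, so f is a product of 6 + 1 = 7 transpositions — odd.

odd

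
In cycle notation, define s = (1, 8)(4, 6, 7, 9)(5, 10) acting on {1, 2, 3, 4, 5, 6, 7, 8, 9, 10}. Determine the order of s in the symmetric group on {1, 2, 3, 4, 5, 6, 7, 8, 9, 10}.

4

The disjoint cycles have lengths 4, 2, 2, 1, 1.
Since disjoint cycles commute, ord(s) = lcm(4, 2, 2) = 4.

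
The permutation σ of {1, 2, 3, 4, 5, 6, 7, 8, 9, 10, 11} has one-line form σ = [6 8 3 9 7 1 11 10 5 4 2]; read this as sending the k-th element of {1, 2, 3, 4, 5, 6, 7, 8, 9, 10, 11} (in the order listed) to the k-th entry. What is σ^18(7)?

Tracing 7 → 11 → … returns to 7 after 8 steps, so 7 lies in an 8-cycle (2 8 10 4 9 5 7 11).
On an 8-cycle, σ^8 is the identity, so σ^18 = σ^2 there (18 ≡ 2 mod 8).
Stepping 2 places around the cycle: 7 → 11 → 2.

2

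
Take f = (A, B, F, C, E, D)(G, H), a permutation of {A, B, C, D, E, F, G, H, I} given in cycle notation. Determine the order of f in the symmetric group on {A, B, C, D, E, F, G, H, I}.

The disjoint cycles have lengths 6, 2, 1.
The order of f is the least common multiple of its cycle lengths: lcm(6, 2) = 6.

6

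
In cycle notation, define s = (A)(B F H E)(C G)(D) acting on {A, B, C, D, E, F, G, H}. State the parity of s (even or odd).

even

The cycle lengths are 4, 2, 1, 1.
A cycle of length ℓ contributes ℓ−1 transpositions, so s is a product of 3 + 1 = 4 transpositions — even.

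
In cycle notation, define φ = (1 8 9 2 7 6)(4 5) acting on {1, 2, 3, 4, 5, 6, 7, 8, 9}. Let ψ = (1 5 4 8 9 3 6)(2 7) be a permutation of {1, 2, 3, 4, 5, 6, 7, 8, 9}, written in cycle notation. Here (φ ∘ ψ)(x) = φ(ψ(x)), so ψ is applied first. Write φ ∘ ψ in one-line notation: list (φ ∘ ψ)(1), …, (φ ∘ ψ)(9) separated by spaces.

Chase each element through ψ then φ: 1 → 5 → 4; 2 → 7 → 6; 3 → 6 → 1; 4 → 8 → 9; 5 → 4 → 5; 6 → 1 → 8; 7 → 2 → 7; 8 → 9 → 2; 9 → 3 → 3.
So φ ∘ ψ in one-line form is 4 6 1 9 5 8 7 2 3.

4 6 1 9 5 8 7 2 3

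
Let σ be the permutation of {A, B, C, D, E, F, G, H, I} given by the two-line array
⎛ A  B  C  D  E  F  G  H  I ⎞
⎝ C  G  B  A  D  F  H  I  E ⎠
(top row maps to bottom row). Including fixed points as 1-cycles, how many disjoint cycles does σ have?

The cycle decomposition is (A, C, B, G, H, I, E, D)(F), which has 2 cycles (counting 1-cycles).

2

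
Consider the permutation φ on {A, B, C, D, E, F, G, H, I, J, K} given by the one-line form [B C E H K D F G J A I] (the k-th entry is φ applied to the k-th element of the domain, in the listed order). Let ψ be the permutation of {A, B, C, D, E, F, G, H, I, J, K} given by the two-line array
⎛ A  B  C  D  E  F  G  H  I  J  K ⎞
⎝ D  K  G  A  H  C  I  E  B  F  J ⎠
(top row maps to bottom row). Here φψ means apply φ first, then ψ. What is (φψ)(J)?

D

First apply φ: φ(J) = A, then ψ(A) = D. Thus (φψ)(J) = D.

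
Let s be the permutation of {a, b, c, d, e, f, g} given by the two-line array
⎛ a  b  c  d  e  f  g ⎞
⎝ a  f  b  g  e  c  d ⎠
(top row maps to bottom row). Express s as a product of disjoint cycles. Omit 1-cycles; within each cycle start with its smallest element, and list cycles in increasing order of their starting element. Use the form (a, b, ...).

Start at b and follow images: b → f → c → b, giving the cycle (b, f, c).
Repeating from the next unused element and collecting all non-trivial cycles gives (b, f, c)(d, g).

(b, f, c)(d, g)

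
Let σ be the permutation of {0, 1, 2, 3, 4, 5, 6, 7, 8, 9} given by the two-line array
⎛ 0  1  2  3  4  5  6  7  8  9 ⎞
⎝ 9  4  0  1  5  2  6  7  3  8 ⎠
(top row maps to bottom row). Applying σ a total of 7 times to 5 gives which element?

4

Tracing 5 → 2 → … returns to 5 after 8 steps, so 5 lies in an 8-cycle (0, 9, 8, 3, 1, 4, 5, 2).
Advancing 7 steps from 5: 5 → 2 → 0 → 9 → 8 → 3 → 1 → 4.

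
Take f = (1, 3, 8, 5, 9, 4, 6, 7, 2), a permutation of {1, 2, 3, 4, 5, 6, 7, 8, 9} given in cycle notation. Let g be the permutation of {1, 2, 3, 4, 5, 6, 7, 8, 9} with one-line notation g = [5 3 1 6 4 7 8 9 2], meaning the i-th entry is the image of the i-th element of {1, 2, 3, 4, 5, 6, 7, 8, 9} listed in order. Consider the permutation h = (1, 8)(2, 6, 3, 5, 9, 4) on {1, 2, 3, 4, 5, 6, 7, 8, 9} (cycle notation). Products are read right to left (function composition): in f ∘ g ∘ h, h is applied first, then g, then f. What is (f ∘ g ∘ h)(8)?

9

Apply the permutations in order: h(8) = 1, then g(1) = 5, then f(5) = 9. So (f ∘ g ∘ h)(8) = 9.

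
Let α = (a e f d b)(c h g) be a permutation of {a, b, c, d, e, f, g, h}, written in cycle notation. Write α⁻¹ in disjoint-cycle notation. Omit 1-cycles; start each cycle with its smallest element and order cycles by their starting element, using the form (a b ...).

(a b d f e)(c g h)

The inverse reverses each cycle.
After reversing and putting each cycle's least element first, α⁻¹ = (a b d f e)(c g h).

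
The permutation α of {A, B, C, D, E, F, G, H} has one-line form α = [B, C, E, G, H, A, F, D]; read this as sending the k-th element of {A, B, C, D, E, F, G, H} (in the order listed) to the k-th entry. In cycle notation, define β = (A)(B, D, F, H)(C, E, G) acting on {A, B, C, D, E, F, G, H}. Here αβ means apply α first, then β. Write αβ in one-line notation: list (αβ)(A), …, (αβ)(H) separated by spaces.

D E G C B A H F

Chase each element through α then β: A → B → D; B → C → E; C → E → G; D → G → C; E → H → B; F → A → A; G → F → H; H → D → F.
So αβ in one-line form is D E G C B A H F.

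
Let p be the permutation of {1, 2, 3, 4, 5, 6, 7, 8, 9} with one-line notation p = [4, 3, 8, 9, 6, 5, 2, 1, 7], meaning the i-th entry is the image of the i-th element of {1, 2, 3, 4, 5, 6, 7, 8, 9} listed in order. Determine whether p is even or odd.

In disjoint-cycle form the cycle lengths are 7, 2.
A cycle is odd iff its length is even; p has 1 even-length cycle, so sgn(p) = (−1)^1 and p is odd.

odd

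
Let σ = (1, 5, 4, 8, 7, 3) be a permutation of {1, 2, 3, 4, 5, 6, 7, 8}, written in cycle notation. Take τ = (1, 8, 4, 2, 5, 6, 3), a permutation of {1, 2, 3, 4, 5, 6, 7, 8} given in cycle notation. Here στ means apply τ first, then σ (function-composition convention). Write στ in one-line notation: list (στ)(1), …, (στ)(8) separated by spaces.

(στ)(x) = σ(τ(x)). Computing each image: σ(τ(1)) = σ(8) = 7, σ(τ(2)) = σ(5) = 4, σ(τ(3)) = σ(1) = 5, σ(τ(4)) = σ(2) = 2, σ(τ(5)) = σ(6) = 6, σ(τ(6)) = σ(3) = 1, σ(τ(7)) = σ(7) = 3, σ(τ(8)) = σ(4) = 8.
Hence στ = [7 4 5 2 6 1 3 8].

7 4 5 2 6 1 3 8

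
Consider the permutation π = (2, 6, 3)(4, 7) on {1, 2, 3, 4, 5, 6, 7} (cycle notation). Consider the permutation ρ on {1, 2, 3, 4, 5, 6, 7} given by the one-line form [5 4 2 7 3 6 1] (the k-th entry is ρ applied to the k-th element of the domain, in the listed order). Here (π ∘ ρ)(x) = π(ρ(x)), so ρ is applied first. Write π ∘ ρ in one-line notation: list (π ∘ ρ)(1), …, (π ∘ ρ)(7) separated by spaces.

(π ∘ ρ)(x) = π(ρ(x)). Computing each image: π(ρ(1)) = π(5) = 5, π(ρ(2)) = π(4) = 7, π(ρ(3)) = π(2) = 6, π(ρ(4)) = π(7) = 4, π(ρ(5)) = π(3) = 2, π(ρ(6)) = π(6) = 3, π(ρ(7)) = π(1) = 1.
Hence π ∘ ρ = [5 7 6 4 2 3 1].

5 7 6 4 2 3 1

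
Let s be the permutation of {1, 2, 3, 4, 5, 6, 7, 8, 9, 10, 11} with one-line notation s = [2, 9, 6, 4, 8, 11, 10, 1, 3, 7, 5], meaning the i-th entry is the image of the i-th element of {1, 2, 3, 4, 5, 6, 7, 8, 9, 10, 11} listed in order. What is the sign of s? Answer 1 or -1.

1

In disjoint-cycle form the cycle lengths are 8, 2, 1.
A cycle of length ℓ contributes ℓ−1 transpositions, so s is a product of 7 + 1 = 8 transpositions — even.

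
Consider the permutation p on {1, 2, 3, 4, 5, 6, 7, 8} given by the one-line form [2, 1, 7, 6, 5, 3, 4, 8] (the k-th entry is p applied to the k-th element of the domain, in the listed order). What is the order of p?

Writing p as disjoint cycles, the cycle lengths are 4, 2, 1, 1.
The order is lcm(4, 2) = 4.

4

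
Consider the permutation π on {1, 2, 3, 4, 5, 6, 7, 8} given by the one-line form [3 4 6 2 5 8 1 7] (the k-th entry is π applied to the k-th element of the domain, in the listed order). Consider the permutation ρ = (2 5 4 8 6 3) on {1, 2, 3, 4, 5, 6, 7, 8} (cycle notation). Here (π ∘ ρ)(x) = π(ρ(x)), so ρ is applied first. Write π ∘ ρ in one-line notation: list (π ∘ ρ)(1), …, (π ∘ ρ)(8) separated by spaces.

For each element, apply ρ then π: 1 → 1 → 3; 2 → 5 → 5; 3 → 2 → 4; 4 → 8 → 7; 5 → 4 → 2; 6 → 3 → 6; 7 → 7 → 1; 8 → 6 → 8.
So π ∘ ρ in one-line form is 3 5 4 7 2 6 1 8.

3 5 4 7 2 6 1 8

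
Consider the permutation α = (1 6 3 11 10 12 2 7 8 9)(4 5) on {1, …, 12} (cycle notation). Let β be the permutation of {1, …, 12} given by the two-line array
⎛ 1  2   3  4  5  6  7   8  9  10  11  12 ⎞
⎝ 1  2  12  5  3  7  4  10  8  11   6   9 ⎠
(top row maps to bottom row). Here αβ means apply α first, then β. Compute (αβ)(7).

α(7) = 8, then β(8) = 10; composing gives (αβ)(7) = 10.

10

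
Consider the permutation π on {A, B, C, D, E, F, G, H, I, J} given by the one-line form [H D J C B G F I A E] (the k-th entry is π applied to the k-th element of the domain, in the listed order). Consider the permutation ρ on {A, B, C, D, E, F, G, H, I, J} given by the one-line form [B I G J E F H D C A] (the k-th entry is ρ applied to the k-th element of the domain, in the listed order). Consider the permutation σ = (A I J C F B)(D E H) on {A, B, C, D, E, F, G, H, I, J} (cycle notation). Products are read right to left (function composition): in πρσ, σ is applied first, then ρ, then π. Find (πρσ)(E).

C

Apply the permutations in order: σ(E) = H, then ρ(H) = D, then π(D) = C. So (πρσ)(E) = C.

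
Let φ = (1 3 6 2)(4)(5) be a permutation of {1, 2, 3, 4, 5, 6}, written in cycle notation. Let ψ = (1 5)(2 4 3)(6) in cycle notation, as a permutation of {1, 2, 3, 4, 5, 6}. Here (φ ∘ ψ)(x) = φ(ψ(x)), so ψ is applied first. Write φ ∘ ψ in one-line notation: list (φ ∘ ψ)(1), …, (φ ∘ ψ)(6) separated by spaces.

5 4 1 6 3 2

For each element, apply ψ then φ: 1 → 5 → 5; 2 → 4 → 4; 3 → 2 → 1; 4 → 3 → 6; 5 → 1 → 3; 6 → 6 → 2.
So φ ∘ ψ in one-line form is 5 4 1 6 3 2.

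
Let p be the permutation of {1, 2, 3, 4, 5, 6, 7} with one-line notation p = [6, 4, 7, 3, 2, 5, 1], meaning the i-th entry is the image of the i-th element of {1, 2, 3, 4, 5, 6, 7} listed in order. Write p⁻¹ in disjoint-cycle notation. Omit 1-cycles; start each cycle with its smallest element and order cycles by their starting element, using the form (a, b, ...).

(1, 7, 3, 4, 2, 5, 6)

First write p in disjoint cycles: (1, 6, 5, 2, 4, 3, 7).
The inverse reverses every cycle; in canonical form, p⁻¹ = (1, 7, 3, 4, 2, 5, 6).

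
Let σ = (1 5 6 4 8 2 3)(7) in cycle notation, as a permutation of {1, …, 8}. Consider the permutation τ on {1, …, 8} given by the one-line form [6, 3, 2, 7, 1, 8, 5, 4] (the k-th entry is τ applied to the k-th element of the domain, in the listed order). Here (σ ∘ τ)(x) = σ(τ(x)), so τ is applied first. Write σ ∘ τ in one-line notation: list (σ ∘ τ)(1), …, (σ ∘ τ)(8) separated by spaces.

(σ ∘ τ)(x) = σ(τ(x)). Computing each image: σ(τ(1)) = σ(6) = 4, σ(τ(2)) = σ(3) = 1, σ(τ(3)) = σ(2) = 3, σ(τ(4)) = σ(7) = 7, σ(τ(5)) = σ(1) = 5, σ(τ(6)) = σ(8) = 2, σ(τ(7)) = σ(5) = 6, σ(τ(8)) = σ(4) = 8.
Hence σ ∘ τ = [4 1 3 7 5 2 6 8].

4 1 3 7 5 2 6 8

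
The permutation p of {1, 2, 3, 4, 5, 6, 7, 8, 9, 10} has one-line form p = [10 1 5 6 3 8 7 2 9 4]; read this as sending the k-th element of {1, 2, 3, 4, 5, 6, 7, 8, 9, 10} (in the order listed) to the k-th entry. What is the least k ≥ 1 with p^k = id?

Writing p as disjoint cycles, the cycle lengths are 6, 2, 1, 1.
The order is lcm(6, 2) = 6.

6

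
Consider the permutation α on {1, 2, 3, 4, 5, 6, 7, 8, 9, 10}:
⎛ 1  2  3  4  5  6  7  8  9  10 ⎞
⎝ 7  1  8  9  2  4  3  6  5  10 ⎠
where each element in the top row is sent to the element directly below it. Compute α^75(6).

Tracing 6 → 4 → … returns to 6 after 9 steps, so 6 lies in a 9-cycle (1 7 3 8 6 4 9 5 2).
Powers repeat with period 9 on this cycle, and 75 mod 9 = 3, so α^75(6) = α^3(6).
Stepping 3 places around the cycle: 6 → 4 → 9 → 5.

5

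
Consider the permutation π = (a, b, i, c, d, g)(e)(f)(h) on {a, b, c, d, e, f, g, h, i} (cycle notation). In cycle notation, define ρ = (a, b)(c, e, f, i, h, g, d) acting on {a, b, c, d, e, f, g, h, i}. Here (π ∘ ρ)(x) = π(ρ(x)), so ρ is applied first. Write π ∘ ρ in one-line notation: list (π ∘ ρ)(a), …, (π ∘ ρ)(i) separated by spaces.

i b e d f c g a h

For each element, apply ρ then π: a → b → i; b → a → b; c → e → e; d → c → d; e → f → f; f → i → c; g → d → g; h → g → a; i → h → h.
So π ∘ ρ in one-line form is i b e d f c g a h.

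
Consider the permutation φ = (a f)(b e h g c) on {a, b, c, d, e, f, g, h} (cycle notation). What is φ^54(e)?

b

e lies in the 5-cycle (b e h g c).
Since the cycle has length 5, φ^54 acts on it the same as φ^4 (54 mod 5 = 4).
Advancing 4 steps from e: e → h → g → c → b.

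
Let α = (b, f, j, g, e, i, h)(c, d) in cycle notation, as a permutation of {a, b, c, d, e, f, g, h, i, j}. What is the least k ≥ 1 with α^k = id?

The cycle type of α is (7, 2, 1).
The order is lcm(7, 2) = 14.

14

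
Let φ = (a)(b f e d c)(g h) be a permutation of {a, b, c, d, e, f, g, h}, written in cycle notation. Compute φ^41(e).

e lies in the 5-cycle (b f e d c).
Powers repeat with period 5 on this cycle, and 41 mod 5 = 1, so φ^41(e) = φ^1(e).
Stepping 1 place around the cycle: e → d.

d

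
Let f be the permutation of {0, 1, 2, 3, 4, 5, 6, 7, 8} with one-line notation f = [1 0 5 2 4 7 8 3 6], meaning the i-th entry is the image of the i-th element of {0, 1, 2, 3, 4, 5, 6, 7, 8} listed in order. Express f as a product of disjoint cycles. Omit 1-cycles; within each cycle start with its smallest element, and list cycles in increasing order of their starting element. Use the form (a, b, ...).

(0, 1)(2, 5, 7, 3)(6, 8)

Iterating f from 0 gives 0 → 1 → 0; that is the 2-cycle (0, 1).
Continuing from each remaining unvisited element yields (0, 1)(2, 5, 7, 3)(6, 8).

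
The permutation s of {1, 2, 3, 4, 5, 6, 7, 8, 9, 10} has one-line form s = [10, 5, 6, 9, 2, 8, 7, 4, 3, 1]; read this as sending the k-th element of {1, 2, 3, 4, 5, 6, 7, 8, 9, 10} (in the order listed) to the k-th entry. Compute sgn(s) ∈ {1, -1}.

1

In disjoint-cycle form the cycle lengths are 5, 2, 2, 1.
A cycle of length ℓ contributes ℓ−1 transpositions, so s is a product of 4 + 1 + 1 = 6 transpositions — even.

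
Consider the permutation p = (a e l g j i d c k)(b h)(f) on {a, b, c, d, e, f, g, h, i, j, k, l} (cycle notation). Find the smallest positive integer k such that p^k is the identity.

18

The cycle type of p is (9, 2, 1).
Since disjoint cycles commute, ord(p) = lcm(9, 2) = 18.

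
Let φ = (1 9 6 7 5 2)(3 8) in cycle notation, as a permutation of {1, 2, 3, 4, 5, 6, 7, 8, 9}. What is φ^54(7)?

7 lies in the 6-cycle (1 9 6 7 5 2).
Since the cycle has length 6, φ^54 acts on it the same as φ^0 (54 mod 6 = 0).
So φ^54(7) = 7.

7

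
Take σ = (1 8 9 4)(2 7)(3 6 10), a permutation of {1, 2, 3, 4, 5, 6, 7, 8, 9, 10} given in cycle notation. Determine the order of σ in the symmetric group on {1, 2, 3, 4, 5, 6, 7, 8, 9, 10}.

The cycle type of σ is (4, 3, 2, 1).
The order of σ is the least common multiple of its cycle lengths: lcm(4, 3, 2) = 12.

12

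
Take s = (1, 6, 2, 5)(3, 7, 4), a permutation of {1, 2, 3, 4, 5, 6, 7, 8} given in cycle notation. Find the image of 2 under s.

5

Within (1, 6, 2, 5), 2 ↦ 5.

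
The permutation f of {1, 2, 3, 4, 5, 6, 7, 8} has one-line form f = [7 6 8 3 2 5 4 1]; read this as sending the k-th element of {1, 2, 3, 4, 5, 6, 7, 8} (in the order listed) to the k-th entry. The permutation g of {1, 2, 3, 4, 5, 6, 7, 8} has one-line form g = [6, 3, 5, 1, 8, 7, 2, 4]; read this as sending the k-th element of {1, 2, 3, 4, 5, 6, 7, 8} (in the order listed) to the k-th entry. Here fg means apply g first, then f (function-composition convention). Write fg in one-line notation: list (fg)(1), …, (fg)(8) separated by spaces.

Chase each element through g then f: 1 → 6 → 5; 2 → 3 → 8; 3 → 5 → 2; 4 → 1 → 7; 5 → 8 → 1; 6 → 7 → 4; 7 → 2 → 6; 8 → 4 → 3.
So fg in one-line form is 5 8 2 7 1 4 6 3.

5 8 2 7 1 4 6 3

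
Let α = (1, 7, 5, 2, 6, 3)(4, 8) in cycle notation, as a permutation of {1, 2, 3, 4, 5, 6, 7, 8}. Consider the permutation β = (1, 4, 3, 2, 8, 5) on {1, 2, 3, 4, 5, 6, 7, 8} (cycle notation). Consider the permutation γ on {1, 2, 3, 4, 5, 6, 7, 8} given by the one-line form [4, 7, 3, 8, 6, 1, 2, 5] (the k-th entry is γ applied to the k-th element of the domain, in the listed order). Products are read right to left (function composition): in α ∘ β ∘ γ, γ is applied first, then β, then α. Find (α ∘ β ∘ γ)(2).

(α ∘ β ∘ γ)(2) = α(β(γ(2))). γ(2) = 7, then β(7) = 7, then α(7) = 5, so the result is 5.

5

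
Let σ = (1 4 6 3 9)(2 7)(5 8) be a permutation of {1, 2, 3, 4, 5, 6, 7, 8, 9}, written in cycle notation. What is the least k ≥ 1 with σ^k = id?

10

The disjoint cycles have lengths 5, 2, 2.
Since disjoint cycles commute, ord(σ) = lcm(5, 2, 2) = 10.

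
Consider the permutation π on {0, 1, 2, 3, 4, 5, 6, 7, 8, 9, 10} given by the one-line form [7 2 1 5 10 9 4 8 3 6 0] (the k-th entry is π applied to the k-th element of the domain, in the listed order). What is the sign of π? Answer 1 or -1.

In disjoint-cycle form the cycle lengths are 9, 2.
A cycle of length ℓ contributes ℓ−1 transpositions, so π is a product of 8 + 1 = 9 transpositions — odd.

-1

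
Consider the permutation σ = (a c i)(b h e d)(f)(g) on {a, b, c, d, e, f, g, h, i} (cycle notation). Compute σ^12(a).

a

a lies in the 3-cycle (a c i).
Powers repeat with period 3 on this cycle, and 12 mod 3 = 0, so σ^12(a) = σ^0(a).
So σ^12(a) = a.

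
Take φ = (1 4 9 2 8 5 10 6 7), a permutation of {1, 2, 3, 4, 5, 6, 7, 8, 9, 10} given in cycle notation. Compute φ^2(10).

10 lies in the 9-cycle (1 4 9 2 8 5 10 6 7).
Advancing 2 steps from 10: 10 → 6 → 7.

7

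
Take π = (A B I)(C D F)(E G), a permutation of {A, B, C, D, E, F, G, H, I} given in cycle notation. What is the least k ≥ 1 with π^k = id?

6

The disjoint cycles have lengths 3, 3, 2, 1.
The order of π is the least common multiple of its cycle lengths: lcm(3, 3, 2) = 6.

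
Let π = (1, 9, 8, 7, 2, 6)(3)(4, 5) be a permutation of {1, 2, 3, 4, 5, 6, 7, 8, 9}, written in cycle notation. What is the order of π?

The disjoint cycles have lengths 6, 2, 1.
Since disjoint cycles commute, ord(π) = lcm(6, 2) = 6.

6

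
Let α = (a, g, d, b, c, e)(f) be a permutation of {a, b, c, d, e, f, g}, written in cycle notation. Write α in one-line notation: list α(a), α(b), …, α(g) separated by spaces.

g c e b a f d

Image by image: a→g, b→c, c→e, d→b, e→a, f→f, g→d.
Listing these in domain order gives g c e b a f d.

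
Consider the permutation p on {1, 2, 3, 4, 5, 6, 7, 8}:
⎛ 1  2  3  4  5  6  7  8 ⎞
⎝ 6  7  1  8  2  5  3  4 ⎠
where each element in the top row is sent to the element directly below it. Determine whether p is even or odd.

even

In disjoint-cycle form the cycle lengths are 6, 2.
A cycle of length ℓ contributes ℓ−1 transpositions, so p is a product of 5 + 1 = 6 transpositions — even.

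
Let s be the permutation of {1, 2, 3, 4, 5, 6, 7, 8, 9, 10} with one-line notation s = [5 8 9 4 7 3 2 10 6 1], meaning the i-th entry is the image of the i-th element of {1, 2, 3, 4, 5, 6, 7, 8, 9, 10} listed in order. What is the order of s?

The disjoint-cycle form of s has cycle lengths 6, 3, 1.
The order is lcm(6, 3) = 6.

6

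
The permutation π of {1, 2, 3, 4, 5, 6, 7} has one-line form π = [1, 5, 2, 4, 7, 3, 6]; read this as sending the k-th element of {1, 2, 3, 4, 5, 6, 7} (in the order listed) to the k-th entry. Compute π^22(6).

2

Tracing 6 → 3 → … returns to 6 after 5 steps, so 6 lies in a 5-cycle (2, 5, 7, 6, 3).
Since the cycle has length 5, π^22 acts on it the same as π^2 (22 mod 5 = 2).
Advancing 2 steps from 6: 6 → 3 → 2.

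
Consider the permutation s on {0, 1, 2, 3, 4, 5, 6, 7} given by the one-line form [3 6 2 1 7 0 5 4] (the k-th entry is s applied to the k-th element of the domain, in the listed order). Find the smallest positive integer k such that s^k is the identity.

Decomposing into disjoint cycles gives cycle lengths 5, 2, 1.
The order is lcm(5, 2) = 10.

10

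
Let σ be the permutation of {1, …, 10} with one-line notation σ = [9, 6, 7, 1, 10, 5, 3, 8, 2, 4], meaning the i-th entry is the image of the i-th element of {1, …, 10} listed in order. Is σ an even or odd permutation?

In disjoint-cycle form the cycle lengths are 7, 2, 1.
A cycle is odd iff its length is even; σ has 1 even-length cycle, so sgn(σ) = (−1)^1 and σ is odd.

odd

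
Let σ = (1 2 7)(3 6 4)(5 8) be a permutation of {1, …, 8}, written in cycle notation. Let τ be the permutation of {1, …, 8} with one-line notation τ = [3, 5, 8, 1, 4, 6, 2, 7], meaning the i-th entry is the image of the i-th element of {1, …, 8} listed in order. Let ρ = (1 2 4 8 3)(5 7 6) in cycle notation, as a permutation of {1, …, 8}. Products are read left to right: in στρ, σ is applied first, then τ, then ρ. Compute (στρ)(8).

Apply the permutations in order: σ(8) = 5, then τ(5) = 4, then ρ(4) = 8. So (στρ)(8) = 8.

8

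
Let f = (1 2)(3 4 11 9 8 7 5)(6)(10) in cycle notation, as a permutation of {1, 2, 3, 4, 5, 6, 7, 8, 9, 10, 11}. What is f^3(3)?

3 lies in the 7-cycle (3 4 11 9 8 7 5).
Advancing 3 steps from 3: 3 → 4 → 11 → 9.

9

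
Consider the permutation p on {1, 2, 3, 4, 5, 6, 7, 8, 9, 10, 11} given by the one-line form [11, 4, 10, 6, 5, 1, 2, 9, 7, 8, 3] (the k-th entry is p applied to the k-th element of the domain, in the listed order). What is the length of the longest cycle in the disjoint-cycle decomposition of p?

Decomposing into disjoint cycles gives (1, 11, 3, 10, 8, 9, 7, 2, 4, 6); the longest has length 10.

10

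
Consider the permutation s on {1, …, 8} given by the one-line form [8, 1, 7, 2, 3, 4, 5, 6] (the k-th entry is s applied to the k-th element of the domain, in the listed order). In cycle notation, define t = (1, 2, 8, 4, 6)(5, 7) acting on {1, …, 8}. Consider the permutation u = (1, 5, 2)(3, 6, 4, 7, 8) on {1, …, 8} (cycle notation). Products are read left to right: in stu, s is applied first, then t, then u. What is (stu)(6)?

4

Apply the permutations in order: s(6) = 4, then t(4) = 6, then u(6) = 4. So (stu)(6) = 4.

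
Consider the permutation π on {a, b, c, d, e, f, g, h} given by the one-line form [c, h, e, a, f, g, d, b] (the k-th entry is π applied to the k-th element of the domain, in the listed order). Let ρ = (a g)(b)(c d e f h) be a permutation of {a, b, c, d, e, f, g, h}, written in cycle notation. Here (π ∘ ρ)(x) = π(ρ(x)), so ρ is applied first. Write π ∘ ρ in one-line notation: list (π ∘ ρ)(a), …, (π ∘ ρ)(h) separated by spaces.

Chase each element through ρ then π: a → g → d; b → b → h; c → d → a; d → e → f; e → f → g; f → h → b; g → a → c; h → c → e.
So π ∘ ρ in one-line form is d h a f g b c e.

d h a f g b c e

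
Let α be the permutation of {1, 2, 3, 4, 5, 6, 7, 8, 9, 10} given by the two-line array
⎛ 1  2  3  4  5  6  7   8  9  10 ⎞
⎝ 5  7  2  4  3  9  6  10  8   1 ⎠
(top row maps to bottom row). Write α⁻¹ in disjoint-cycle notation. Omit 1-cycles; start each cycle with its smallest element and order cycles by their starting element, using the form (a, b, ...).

First write α in disjoint cycles: (1, 5, 3, 2, 7, 6, 9, 8, 10).
The inverse reverses every cycle; in canonical form, α⁻¹ = (1, 10, 8, 9, 6, 7, 2, 3, 5).

(1, 10, 8, 9, 6, 7, 2, 3, 5)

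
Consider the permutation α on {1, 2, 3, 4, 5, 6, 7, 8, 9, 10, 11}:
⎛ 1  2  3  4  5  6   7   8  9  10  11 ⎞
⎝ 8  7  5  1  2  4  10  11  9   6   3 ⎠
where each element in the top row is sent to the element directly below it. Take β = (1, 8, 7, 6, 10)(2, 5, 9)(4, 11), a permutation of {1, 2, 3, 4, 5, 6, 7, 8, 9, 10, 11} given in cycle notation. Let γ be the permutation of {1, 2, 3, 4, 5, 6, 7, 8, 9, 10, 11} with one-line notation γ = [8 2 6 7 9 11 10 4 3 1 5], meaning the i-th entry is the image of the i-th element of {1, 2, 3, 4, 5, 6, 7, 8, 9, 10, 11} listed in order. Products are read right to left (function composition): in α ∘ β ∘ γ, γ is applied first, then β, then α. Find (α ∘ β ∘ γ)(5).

7

Chase 5: γ(5) = 9; β(9) = 2; α(2) = 7. Hence (α ∘ β ∘ γ)(5) = 7.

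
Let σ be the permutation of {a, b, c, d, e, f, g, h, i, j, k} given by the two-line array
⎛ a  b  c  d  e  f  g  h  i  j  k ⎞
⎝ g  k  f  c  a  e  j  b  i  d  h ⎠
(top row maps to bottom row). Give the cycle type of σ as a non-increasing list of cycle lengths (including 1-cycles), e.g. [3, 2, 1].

[7, 3, 1]

The disjoint cycles are (a g j d c f e)(b k h)(i), with lengths 7, 3, 1 in non-increasing order.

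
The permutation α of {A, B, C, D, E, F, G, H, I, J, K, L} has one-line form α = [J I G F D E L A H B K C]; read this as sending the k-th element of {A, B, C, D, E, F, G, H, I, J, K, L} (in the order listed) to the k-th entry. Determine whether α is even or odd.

even

In disjoint-cycle form the cycle lengths are 5, 3, 3, 1.
A cycle is odd iff its length is even; α has 0 even-length cycles, so sgn(α) = (−1)^0 and α is even.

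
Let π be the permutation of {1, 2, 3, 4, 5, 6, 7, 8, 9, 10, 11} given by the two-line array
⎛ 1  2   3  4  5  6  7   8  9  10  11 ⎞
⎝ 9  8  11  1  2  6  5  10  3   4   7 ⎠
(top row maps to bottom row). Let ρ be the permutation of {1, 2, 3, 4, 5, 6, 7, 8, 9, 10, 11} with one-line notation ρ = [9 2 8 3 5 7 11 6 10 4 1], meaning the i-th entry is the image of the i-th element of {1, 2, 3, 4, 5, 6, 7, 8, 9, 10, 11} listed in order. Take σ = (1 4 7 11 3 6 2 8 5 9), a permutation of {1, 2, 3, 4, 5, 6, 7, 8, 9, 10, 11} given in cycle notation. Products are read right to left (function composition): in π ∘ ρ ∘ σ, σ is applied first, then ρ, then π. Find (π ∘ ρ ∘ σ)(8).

(π ∘ ρ ∘ σ)(8) = π(ρ(σ(8))). σ(8) = 5, then ρ(5) = 5, then π(5) = 2, so the result is 2.

2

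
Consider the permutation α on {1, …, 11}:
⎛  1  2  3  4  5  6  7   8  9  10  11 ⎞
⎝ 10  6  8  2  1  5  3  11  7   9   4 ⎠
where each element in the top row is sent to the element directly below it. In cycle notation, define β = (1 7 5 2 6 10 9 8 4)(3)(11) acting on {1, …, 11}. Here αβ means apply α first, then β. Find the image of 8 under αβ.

11

First apply α: α(8) = 11, then β(11) = 11. Thus (αβ)(8) = 11.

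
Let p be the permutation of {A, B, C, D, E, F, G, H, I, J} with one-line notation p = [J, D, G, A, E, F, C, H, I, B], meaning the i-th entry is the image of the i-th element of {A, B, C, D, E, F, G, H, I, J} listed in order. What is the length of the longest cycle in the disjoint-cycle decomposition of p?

4

Decomposing into disjoint cycles gives (A J B D)(C G); the longest has length 4.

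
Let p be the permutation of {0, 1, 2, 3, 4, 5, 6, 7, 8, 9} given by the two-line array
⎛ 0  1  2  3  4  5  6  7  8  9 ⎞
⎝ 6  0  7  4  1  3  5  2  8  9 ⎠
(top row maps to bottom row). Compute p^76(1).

Tracing 1 → 0 → … returns to 1 after 6 steps, so 1 lies in a 6-cycle (0, 6, 5, 3, 4, 1).
On a 6-cycle, p^6 is the identity, so p^76 = p^4 there (76 ≡ 4 mod 6).
Advancing 4 steps from 1: 1 → 0 → 6 → 5 → 3.

3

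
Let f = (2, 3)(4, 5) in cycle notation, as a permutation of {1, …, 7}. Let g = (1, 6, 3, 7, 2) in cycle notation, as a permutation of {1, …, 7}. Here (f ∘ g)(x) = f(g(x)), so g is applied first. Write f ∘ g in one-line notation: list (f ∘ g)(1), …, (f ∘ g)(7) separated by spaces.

For each element, apply g then f: 1 → 6 → 6; 2 → 1 → 1; 3 → 7 → 7; 4 → 4 → 5; 5 → 5 → 4; 6 → 3 → 2; 7 → 2 → 3.
Collecting the images, f ∘ g = [6 1 7 5 4 2 3].

6 1 7 5 4 2 3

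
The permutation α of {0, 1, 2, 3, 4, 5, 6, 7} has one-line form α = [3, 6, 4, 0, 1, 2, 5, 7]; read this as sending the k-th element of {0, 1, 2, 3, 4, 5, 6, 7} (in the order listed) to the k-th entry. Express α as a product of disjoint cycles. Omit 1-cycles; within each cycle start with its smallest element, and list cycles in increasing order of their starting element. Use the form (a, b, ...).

Start at 0 and follow images: 0 → 3 → 0, giving the cycle (0, 3).
Continuing from each remaining unvisited element yields (0, 3)(1, 6, 5, 2, 4).

(0, 3)(1, 6, 5, 2, 4)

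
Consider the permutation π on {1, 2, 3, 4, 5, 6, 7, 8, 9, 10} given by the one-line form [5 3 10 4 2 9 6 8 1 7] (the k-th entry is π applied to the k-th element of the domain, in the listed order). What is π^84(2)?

6

Tracing 2 → 3 → … returns to 2 after 8 steps, so 2 lies in an 8-cycle (1 5 2 3 10 7 6 9).
Since the cycle has length 8, π^84 acts on it the same as π^4 (84 mod 8 = 4).
Stepping 4 places around the cycle: 2 → 3 → 10 → 7 → 6.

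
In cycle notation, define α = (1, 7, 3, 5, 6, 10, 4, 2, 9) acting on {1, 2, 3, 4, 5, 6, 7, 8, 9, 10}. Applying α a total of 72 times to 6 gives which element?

6

6 lies in the 9-cycle (1, 7, 3, 5, 6, 10, 4, 2, 9).
Since the cycle has length 9, α^72 acts on it the same as α^0 (72 mod 9 = 0).
So α^72(6) = 6.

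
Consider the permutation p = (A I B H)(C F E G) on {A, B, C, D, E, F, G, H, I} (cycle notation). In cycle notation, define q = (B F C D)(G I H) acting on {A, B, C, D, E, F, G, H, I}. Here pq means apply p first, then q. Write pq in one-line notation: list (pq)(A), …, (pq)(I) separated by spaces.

H G C B I E D A F

For each element, apply p then q: A → I → H; B → H → G; C → F → C; D → D → B; E → G → I; F → E → E; G → C → D; H → A → A; I → B → F.
So pq in one-line form is H G C B I E D A F.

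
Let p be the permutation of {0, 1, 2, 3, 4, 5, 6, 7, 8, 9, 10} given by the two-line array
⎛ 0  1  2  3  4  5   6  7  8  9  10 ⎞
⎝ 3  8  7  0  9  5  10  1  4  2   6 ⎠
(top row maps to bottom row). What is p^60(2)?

Tracing 2 → 7 → … returns to 2 after 6 steps, so 2 lies in a 6-cycle (1 8 4 9 2 7).
On a 6-cycle, p^6 is the identity, so p^60 = p^0 there (60 ≡ 0 mod 6).
So p^60(2) = 2.

2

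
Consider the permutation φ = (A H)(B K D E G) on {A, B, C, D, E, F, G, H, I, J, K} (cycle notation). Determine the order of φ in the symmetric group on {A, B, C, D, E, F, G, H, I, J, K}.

The disjoint cycles have lengths 5, 2, 1, 1, 1, 1.
The order of φ is the least common multiple of its cycle lengths: lcm(5, 2) = 10.

10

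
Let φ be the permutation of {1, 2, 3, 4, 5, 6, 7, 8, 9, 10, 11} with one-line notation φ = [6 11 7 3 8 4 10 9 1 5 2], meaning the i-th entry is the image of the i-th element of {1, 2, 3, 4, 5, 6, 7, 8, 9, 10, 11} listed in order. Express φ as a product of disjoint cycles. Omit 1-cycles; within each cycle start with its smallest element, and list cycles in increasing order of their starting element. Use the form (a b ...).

(1 6 4 3 7 10 5 8 9)(2 11)

From 1: 1 → 6 → 4 → 3 → 7 → 10 → 5 → 8 → 9 → 1, closing the cycle (1 6 4 3 7 10 5 8 9).
Repeating from the next unused element and collecting all non-trivial cycles gives (1 6 4 3 7 10 5 8 9)(2 11).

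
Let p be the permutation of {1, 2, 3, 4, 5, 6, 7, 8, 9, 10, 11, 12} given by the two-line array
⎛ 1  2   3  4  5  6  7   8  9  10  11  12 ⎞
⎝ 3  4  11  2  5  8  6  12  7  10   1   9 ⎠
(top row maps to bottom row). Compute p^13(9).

8

Tracing 9 → 7 → … returns to 9 after 5 steps, so 9 lies in a 5-cycle (6 8 12 9 7).
Powers repeat with period 5 on this cycle, and 13 mod 5 = 3, so p^13(9) = p^3(9).
Stepping 3 places around the cycle: 9 → 7 → 6 → 8.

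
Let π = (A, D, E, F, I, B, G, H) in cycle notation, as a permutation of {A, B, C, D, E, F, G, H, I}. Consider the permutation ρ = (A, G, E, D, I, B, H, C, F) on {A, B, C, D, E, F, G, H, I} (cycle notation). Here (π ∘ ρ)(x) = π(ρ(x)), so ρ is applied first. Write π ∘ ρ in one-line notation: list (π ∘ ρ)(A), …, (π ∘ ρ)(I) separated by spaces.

H A I B E D F C G

(π ∘ ρ)(x) = π(ρ(x)). Computing each image: π(ρ(A)) = π(G) = H, π(ρ(B)) = π(H) = A, π(ρ(C)) = π(F) = I, π(ρ(D)) = π(I) = B, π(ρ(E)) = π(D) = E, π(ρ(F)) = π(A) = D, π(ρ(G)) = π(E) = F, π(ρ(H)) = π(C) = C, π(ρ(I)) = π(B) = G.
Hence π ∘ ρ = [H A I B E D F C G].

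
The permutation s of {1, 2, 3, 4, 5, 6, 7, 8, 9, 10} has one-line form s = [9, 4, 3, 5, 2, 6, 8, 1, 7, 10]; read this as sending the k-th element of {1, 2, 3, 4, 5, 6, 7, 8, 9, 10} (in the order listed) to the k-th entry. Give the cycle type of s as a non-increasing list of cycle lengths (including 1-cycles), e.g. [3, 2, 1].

The disjoint cycles are (1, 9, 7, 8)(2, 4, 5)(3)(6)(10), with lengths 4, 3, 1, 1, 1 in non-increasing order.

[4, 3, 1, 1, 1]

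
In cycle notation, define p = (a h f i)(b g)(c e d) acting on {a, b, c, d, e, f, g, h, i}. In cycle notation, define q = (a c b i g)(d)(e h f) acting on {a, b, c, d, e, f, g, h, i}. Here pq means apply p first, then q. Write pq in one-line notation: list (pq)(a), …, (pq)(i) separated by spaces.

f a h b d g i e c

Chase each element through p then q: a → h → f; b → g → a; c → e → h; d → c → b; e → d → d; f → i → g; g → b → i; h → f → e; i → a → c.
Collecting the images, pq = [f a h b d g i e c].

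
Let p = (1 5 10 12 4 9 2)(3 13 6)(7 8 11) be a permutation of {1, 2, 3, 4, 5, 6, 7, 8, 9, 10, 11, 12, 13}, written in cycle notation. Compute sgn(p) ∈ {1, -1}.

1

The cycle lengths are 7, 3, 3.
A cycle is odd iff its length is even; p has 0 even-length cycles, so sgn(p) = (−1)^0 and p is even.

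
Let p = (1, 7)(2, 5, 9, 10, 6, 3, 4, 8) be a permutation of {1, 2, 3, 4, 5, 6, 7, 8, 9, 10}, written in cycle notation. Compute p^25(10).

10 lies in the 8-cycle (2, 5, 9, 10, 6, 3, 4, 8).
Since the cycle has length 8, p^25 acts on it the same as p^1 (25 mod 8 = 1).
Stepping 1 place around the cycle: 10 → 6.

6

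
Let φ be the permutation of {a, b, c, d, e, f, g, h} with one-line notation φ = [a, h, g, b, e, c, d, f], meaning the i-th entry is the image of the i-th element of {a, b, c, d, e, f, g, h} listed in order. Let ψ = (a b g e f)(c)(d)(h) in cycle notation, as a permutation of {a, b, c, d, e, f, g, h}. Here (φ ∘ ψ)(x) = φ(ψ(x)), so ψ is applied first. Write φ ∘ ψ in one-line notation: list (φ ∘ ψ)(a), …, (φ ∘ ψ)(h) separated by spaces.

(φ ∘ ψ)(x) = φ(ψ(x)). Computing each image: φ(ψ(a)) = φ(b) = h, φ(ψ(b)) = φ(g) = d, φ(ψ(c)) = φ(c) = g, φ(ψ(d)) = φ(d) = b, φ(ψ(e)) = φ(f) = c, φ(ψ(f)) = φ(a) = a, φ(ψ(g)) = φ(e) = e, φ(ψ(h)) = φ(h) = f.
Hence φ ∘ ψ = [h d g b c a e f].

h d g b c a e f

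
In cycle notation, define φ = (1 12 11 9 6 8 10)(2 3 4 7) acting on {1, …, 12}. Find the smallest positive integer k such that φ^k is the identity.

The cycle type of φ is (7, 4, 1).
The order of φ is the least common multiple of its cycle lengths: lcm(7, 4) = 28.

28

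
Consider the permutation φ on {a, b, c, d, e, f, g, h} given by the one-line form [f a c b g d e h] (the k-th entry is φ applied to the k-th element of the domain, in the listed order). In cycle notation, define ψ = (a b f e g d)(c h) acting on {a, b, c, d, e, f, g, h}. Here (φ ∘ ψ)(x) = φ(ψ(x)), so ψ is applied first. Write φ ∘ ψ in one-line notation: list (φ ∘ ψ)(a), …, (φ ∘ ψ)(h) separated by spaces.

(φ ∘ ψ)(x) = φ(ψ(x)). Computing each image: φ(ψ(a)) = φ(b) = a, φ(ψ(b)) = φ(f) = d, φ(ψ(c)) = φ(h) = h, φ(ψ(d)) = φ(a) = f, φ(ψ(e)) = φ(g) = e, φ(ψ(f)) = φ(e) = g, φ(ψ(g)) = φ(d) = b, φ(ψ(h)) = φ(c) = c.
Hence φ ∘ ψ = [a d h f e g b c].

a d h f e g b c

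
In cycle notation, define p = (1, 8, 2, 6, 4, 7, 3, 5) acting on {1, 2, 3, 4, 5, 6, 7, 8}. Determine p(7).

Within (1, 8, 2, 6, 4, 7, 3, 5), 7 ↦ 3.

3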